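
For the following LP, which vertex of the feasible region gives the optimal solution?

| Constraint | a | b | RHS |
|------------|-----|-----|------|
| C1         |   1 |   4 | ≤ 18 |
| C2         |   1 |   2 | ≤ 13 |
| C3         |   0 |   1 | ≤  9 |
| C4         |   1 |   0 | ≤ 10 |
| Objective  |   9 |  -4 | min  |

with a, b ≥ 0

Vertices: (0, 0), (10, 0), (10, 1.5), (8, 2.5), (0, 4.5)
Evaluating z = 9a - 4b at each vertex:
  (0, 0): z = 0
  (10, 0): z = 90
  (10, 1.5): z = 84
  (8, 2.5): z = 62
  (0, 4.5): z = -18

The smallest value is z = -18, attained at (0, 4.5).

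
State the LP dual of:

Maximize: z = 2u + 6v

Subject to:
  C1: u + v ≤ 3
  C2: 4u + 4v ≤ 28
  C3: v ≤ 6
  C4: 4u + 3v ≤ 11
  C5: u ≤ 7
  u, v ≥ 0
Minimize: z = 3y1 + 28y2 + 6y3 + 11y4 + 7y5

Subject to:
  C1: -y1 - 4y2 - 4y4 - y5 ≤ -2
  C2: -y1 - 4y2 - y3 - 3y4 ≤ -6
  y1, y2, y3, y4, y5 ≥ 0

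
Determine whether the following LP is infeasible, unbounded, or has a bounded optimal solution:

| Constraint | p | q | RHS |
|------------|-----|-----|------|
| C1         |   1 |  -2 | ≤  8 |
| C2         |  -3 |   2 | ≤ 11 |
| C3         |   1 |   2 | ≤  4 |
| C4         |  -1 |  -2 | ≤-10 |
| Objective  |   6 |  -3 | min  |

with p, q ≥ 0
C3 requires p + 2q ≤ 4, while C4 (-p - 2q ≤ -10) is equivalent to p + 2q ≥ 10. Together they would need 10 ≤ p + 2q ≤ 4, which is impossible since 10 > 4. No point satisfies all constraints.

The feasible region is empty; the LP is infeasible.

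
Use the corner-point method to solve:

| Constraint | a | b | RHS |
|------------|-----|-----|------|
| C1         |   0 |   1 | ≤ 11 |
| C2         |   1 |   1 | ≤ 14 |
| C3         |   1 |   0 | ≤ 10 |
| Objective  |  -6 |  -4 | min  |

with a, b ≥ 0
Each vertex is the intersection of two constraint boundaries that also satisfies all remaining constraints:
  a = 0 and b = 0 → (0, 0)
  a = 10 and b = 0 → (10, 0)
  a + b = 14 and a = 10 → (10, 4)
  b = 11 and a + b = 14 → (3, 11)
  b = 11 and a = 0 → (0, 11)

Evaluating z = -6a - 4b at each vertex:
  (0, 0): z = 0
  (10, 0): z = -60
  (10, 4): z = -76
  (3, 11): z = -62
  (0, 11): z = -44

The minimum is at (10, 4) with z = -76.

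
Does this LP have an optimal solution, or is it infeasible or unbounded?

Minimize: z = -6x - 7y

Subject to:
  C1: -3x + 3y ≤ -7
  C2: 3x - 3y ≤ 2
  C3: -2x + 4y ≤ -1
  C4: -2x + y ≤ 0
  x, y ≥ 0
C2 requires 3x - 3y ≤ 2, while C1 (-3x + 3y ≤ -7) is equivalent to 3x - 3y ≥ 7. Together they would need 7 ≤ 3x - 3y ≤ 2, which is impossible since 7 > 2. No point satisfies all constraints.

Infeasible: no point satisfies all constraints simultaneously.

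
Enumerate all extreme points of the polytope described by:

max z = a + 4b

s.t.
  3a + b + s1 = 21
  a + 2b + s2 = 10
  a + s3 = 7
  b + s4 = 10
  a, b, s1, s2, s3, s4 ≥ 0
Each vertex is the intersection of two constraint boundaries that also satisfies all remaining constraints:
  a = 0 and b = 0 → (0, 0)
  3a + b = 21 and a = 7 → (7, 0)
  3a + b = 21 and a + 2b = 10 → (6.4, 1.8)
  a + 2b = 10 and a = 0 → (0, 5)

Vertices: (0, 0), (7, 0), (6.4, 1.8), (0, 5)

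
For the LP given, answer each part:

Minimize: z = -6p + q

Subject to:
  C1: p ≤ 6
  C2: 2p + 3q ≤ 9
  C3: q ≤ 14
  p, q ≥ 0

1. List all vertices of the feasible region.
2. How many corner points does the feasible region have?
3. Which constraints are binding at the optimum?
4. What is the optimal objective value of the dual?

1. (0, 0), (4.5, 0), (0, 3)
2. 3
3. C2, q ≥ 0
4. -27 (by strong duality, equal to the primal optimum)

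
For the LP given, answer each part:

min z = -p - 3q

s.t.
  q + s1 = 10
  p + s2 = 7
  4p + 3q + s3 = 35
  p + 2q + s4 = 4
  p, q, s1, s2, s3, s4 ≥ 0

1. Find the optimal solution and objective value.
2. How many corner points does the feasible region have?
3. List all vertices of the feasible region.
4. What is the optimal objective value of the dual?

1. p = 0, q = 2, z = -6
2. 3
3. (0, 0), (4, 0), (0, 2)
4. -6 (by strong duality, equal to the primal optimum)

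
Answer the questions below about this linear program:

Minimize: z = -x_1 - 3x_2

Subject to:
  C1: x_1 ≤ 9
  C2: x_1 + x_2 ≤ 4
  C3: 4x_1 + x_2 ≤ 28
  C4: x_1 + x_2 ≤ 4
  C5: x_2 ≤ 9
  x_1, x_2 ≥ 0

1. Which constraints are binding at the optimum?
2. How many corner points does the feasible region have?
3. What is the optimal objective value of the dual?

1. C2, C4, x_1 ≥ 0
2. 3
3. -12 (by strong duality, equal to the primal optimum)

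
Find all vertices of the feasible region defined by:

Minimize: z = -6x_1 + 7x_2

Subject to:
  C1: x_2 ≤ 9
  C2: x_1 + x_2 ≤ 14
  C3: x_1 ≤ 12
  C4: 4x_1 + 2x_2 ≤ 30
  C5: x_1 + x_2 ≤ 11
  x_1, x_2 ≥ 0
Each vertex is the intersection of two constraint boundaries that also satisfies all remaining constraints:
  x_1 = 0 and x_2 = 0 → (0, 0)
  4x_1 + 2x_2 = 30 and x_2 = 0 → (7.5, 0)
  4x_1 + 2x_2 = 30 and x_1 + x_2 = 11 → (4, 7)
  x_2 = 9 and x_1 + x_2 = 11 → (2, 9)
  x_2 = 9 and x_1 = 0 → (0, 9)

Vertices: (0, 0), (7.5, 0), (4, 7), (2, 9), (0, 9)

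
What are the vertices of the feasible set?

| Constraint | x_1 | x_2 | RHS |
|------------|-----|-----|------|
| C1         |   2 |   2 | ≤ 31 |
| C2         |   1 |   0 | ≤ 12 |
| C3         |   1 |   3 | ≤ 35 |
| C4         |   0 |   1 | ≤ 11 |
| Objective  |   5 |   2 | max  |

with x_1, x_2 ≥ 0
Each vertex is the intersection of two constraint boundaries that also satisfies all remaining constraints:
  x_1 = 0 and x_2 = 0 → (0, 0)
  x_1 = 12 and x_2 = 0 → (12, 0)
  2x_1 + 2x_2 = 31 and x_1 = 12 → (12, 3.5)
  2x_1 + 2x_2 = 31 and x_1 + 3x_2 = 35 → (5.75, 9.75)
  x_1 + 3x_2 = 35 and x_2 = 11 → (2, 11)
  x_2 = 11 and x_1 = 0 → (0, 11)

Vertices: (0, 0), (12, 0), (12, 3.5), (5.75, 9.75), (2, 11), (0, 11)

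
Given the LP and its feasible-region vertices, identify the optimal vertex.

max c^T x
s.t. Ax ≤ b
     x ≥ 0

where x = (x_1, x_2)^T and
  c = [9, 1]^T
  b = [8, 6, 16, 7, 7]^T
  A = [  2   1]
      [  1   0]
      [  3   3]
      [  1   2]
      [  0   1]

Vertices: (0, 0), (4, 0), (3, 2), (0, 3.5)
Evaluating z = 9x_1 + x_2 at each vertex:
  (0, 0): z = 0
  (4, 0): z = 36
  (3, 2): z = 29
  (0, 3.5): z = 3.5

The largest value is z = 36, attained at (4, 0).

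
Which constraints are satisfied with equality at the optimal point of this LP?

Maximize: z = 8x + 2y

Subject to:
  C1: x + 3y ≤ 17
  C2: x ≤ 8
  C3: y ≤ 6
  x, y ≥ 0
Optimal: x = 8, y = 3
Slack at optimum:
  C1: slack = 0 (binding)
  C2: slack = 0 (binding)
  C3: slack = 3
  x ≥ 0: x = 8
  y ≥ 0: y = 3
Binding constraints: C1, C2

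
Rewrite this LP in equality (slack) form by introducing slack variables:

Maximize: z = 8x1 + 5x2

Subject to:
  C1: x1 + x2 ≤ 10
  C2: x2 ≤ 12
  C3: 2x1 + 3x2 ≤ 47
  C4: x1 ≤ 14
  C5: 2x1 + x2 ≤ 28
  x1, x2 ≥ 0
max z = 8x1 + 5x2

s.t.
  x1 + x2 + s1 = 10
  x2 + s2 = 12
  2x1 + 3x2 + s3 = 47
  x1 + s4 = 14
  2x1 + x2 + s5 = 28
  x1, x2, s1, s2, s3, s4, s5 ≥ 0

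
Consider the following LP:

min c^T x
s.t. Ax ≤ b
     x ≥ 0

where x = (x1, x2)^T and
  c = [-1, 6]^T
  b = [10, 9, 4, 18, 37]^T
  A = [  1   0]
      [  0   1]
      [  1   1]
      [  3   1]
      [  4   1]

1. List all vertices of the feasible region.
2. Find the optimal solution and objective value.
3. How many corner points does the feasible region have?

1. (0, 0), (4, 0), (0, 4)
2. x1 = 4, x2 = 0, z = -4
3. 3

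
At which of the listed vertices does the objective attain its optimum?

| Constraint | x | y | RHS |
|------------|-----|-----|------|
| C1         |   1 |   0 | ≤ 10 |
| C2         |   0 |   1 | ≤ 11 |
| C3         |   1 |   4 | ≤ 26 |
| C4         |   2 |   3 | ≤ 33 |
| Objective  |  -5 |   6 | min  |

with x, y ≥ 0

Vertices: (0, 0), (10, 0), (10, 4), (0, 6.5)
(10, 0) with z = -50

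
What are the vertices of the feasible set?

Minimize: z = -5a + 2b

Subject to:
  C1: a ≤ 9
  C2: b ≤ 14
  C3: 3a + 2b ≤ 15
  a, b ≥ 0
Each vertex is the intersection of two constraint boundaries that also satisfies all remaining constraints:
  a = 0 and b = 0 → (0, 0)
  3a + 2b = 15 and b = 0 → (5, 0)
  3a + 2b = 15 and a = 0 → (0, 7.5)

Vertices: (0, 0), (5, 0), (0, 7.5)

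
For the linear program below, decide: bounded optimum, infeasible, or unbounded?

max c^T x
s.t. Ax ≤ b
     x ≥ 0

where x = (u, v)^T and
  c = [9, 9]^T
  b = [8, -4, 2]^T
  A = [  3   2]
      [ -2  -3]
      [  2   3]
One constraint requires 2u + 3v ≤ 2, while the constraint -2u - 3v ≤ -4 is equivalent to 2u + 3v ≥ 4. Together they would need 4 ≤ 2u + 3v ≤ 2, which is impossible since 4 > 2. No point satisfies all constraints.

Infeasible — the constraint set is empty.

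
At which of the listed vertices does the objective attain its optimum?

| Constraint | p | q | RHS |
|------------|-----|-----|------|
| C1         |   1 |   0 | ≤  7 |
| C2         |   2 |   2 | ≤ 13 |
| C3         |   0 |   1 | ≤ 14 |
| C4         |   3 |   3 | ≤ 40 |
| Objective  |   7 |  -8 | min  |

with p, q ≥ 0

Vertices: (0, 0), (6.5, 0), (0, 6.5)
Evaluating z = 7p - 8q at each vertex:
  (0, 0): z = 0
  (6.5, 0): z = 45.5
  (0, 6.5): z = -52

The smallest value is z = -52, attained at (0, 6.5).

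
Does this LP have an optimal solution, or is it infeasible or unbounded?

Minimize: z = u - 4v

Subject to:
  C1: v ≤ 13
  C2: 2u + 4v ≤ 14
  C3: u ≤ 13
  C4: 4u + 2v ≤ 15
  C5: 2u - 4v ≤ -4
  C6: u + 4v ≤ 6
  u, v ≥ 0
The point (0, 1.5) satisfies every constraint, so the LP is feasible; the constraints give u ≤ 13 and v ≤ 13, which with u, v ≥ 0 keep the feasible region inside a bounded box. A feasible, bounded LP attains a finite optimum at a vertex.

The LP has an optimal solution: (0, 1.5) with z = -6.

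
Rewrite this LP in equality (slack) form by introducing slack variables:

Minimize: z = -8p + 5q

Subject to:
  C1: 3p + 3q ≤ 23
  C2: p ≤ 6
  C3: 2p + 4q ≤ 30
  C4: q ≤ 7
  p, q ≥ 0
min z = -8p + 5q

s.t.
  3p + 3q + s1 = 23
  p + s2 = 6
  2p + 4q + s3 = 30
  q + s4 = 7
  p, q, s1, s2, s3, s4 ≥ 0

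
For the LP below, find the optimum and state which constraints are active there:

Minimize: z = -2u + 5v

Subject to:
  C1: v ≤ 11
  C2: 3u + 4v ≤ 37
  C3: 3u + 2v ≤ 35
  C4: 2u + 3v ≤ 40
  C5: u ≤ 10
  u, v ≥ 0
Optimal: u = 10, v = 0
Slack at optimum:
  C1: slack = 11
  C2: slack = 7
  C3: slack = 5
  C4: slack = 20
  C5: slack = 0 (binding)
  u ≥ 0: u = 10
  v ≥ 0: v = 0 (binding)
Binding constraints: C5, v ≥ 0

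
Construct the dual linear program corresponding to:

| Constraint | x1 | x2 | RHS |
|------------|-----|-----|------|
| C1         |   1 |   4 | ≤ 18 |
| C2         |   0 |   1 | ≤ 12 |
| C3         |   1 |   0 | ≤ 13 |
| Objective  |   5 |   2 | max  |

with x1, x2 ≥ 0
Minimize: z = 18y1 + 12y2 + 13y3

Subject to:
  C1: -y1 - y3 ≤ -5
  C2: -4y1 - y2 ≤ -2
  y1, y2, y3 ≥ 0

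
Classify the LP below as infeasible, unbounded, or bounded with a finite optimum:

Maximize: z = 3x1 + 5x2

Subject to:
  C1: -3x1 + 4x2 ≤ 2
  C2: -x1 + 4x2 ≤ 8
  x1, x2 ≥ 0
Feasible point: (0, 0) satisfies every constraint, so the LP is feasible.
Direction d = (1, 0): for each constraint row a, a·d ≤ 0 —
  (-3)(1) + (4)(0) = -3 ≤ 0
  (-1)(1) + (4)(0) = -1 ≤ 0
and d ≥ 0, so (0, 0) + t·d stays feasible for every t ≥ 0. Along this ray z = 3x1 + 5x2 changes by 3 per unit t, so z → +∞.

The LP is unbounded; z can be made arbitrarily large.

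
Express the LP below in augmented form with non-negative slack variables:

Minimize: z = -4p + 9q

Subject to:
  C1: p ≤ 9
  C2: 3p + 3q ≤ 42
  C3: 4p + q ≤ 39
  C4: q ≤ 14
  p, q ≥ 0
min z = -4p + 9q

s.t.
  p + s1 = 9
  3p + 3q + s2 = 42
  4p + q + s3 = 39
  q + s4 = 14
  p, q, s1, s2, s3, s4 ≥ 0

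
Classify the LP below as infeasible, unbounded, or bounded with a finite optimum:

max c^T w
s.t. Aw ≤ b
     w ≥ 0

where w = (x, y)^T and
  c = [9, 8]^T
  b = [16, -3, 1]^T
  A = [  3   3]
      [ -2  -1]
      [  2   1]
One constraint requires 2x + y ≤ 1, while the constraint -2x - y ≤ -3 is equivalent to 2x + y ≥ 3. Together they would need 3 ≤ 2x + y ≤ 1, which is impossible since 3 > 1. No point satisfies all constraints.

Infeasible: no point satisfies all constraints simultaneously.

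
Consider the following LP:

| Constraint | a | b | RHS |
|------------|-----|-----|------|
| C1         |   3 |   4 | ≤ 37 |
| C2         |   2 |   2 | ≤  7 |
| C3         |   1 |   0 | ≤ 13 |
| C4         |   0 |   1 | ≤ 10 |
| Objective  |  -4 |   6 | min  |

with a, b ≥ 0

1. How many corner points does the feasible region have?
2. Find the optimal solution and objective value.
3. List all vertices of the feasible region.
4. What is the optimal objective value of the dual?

1. 3
2. a = 3.5, b = 0, z = -14
3. (0, 0), (3.5, 0), (0, 3.5)
4. -14 (by strong duality, equal to the primal optimum)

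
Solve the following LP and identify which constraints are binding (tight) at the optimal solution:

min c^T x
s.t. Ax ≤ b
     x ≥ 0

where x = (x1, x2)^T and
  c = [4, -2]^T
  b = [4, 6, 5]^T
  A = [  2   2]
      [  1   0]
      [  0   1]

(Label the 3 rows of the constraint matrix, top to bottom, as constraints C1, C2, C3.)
Optimal: x1 = 0, x2 = 2
Binding: C1, x1 ≥ 0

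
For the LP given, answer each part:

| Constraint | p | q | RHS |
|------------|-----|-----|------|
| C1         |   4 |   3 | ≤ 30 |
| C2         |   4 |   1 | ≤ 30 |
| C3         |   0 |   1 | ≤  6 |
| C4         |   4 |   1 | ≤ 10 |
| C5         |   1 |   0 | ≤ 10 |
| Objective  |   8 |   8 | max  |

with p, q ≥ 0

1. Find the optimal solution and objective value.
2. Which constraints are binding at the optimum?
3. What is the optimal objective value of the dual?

1. p = 1, q = 6, z = 56
2. C3, C4
3. 56 (by strong duality, equal to the primal optimum)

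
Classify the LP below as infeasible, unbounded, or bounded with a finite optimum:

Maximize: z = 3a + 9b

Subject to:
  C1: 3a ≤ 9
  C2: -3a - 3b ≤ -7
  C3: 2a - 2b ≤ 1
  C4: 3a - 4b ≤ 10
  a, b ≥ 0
Feasible point: (0, 3) satisfies every constraint, so the LP is feasible.
Direction d = (0, 1): for each constraint row a, a·d ≤ 0 —
  (3)(0) + (0)(1) = 0 ≤ 0
  (-3)(0) + (-3)(1) = -3 ≤ 0
  (2)(0) + (-2)(1) = -2 ≤ 0
  (3)(0) + (-4)(1) = -4 ≤ 0
and d ≥ 0, so (0, 3) + t·d stays feasible for every t ≥ 0. Along this ray z = 3a + 9b changes by 9 per unit t, so z → +∞.

Unbounded: there is a feasible ray along which z → +∞.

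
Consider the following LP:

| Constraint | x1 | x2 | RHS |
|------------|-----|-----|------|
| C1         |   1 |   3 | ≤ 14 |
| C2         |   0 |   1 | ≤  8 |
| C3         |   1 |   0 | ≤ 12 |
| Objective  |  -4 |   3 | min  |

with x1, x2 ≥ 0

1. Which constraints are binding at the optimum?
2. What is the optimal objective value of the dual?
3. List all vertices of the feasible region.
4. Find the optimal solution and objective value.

1. C3, x2 ≥ 0
2. -48 (by strong duality, equal to the primal optimum)
3. (0, 0), (12, 0), (12, 0.6667), (0, 4.667)
4. x1 = 12, x2 = 0, z = -48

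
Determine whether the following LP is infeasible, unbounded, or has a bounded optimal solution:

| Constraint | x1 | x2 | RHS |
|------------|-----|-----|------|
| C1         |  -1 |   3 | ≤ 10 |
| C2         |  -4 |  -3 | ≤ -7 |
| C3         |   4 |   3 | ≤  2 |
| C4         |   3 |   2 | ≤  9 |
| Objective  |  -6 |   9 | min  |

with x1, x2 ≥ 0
C3 requires 4x1 + 3x2 ≤ 2, while C2 (-4x1 - 3x2 ≤ -7) is equivalent to 4x1 + 3x2 ≥ 7. Together they would need 7 ≤ 4x1 + 3x2 ≤ 2, which is impossible since 7 > 2. No point satisfies all constraints.

The feasible region is empty; the LP is infeasible.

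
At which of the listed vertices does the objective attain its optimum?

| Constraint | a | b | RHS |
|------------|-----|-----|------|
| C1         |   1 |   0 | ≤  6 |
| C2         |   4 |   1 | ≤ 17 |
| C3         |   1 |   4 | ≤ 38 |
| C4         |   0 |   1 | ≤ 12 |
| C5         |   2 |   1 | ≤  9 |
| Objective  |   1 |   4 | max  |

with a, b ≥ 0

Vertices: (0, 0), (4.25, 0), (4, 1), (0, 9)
Evaluating z = a + 4b at each vertex:
  (0, 0): z = 0
  (4.25, 0): z = 4.25
  (4, 1): z = 8
  (0, 9): z = 36

The largest value is z = 36, attained at (0, 9).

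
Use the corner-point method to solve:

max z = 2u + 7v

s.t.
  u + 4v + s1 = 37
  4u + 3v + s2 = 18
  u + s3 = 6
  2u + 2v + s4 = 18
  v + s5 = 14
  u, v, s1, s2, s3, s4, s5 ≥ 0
Each vertex is the intersection of two constraint boundaries that also satisfies all remaining constraints:
  u = 0 and v = 0 → (0, 0)
  4u + 3v = 18 and v = 0 → (4.5, 0)
  4u + 3v = 18 and u = 0 → (0, 6)

Evaluating z = 2u + 7v at each vertex:
  (0, 0): z = 0
  (4.5, 0): z = 9
  (0, 6): z = 42

The maximum is at (0, 6) with z = 42.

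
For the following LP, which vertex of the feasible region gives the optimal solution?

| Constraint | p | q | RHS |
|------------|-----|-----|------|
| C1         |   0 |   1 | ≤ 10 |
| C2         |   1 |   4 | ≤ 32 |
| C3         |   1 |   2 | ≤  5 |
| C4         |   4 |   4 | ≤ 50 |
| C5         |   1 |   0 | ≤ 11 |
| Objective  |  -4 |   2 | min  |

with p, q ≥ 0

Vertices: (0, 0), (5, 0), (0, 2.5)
Evaluating z = -4p + 2q at each vertex:
  (0, 0): z = 0
  (5, 0): z = -20
  (0, 2.5): z = 5

The smallest value is z = -20, attained at (5, 0).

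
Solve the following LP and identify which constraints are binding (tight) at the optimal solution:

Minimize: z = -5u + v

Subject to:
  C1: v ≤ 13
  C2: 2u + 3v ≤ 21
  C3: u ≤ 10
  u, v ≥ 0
Optimal: u = 10, v = 0
Binding: C3, v ≥ 0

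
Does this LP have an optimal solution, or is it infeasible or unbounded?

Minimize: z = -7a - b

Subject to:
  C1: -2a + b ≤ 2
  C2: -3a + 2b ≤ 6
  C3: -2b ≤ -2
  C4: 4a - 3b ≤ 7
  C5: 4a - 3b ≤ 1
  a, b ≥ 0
Feasible point: (0, 1) satisfies every constraint, so the LP is feasible.
Direction d = (2, 3): for each constraint row a, a·d ≤ 0 —
  (-2)(2) + (1)(3) = -1 ≤ 0
  (-3)(2) + (2)(3) = 0 ≤ 0
  (0)(2) + (-2)(3) = -6 ≤ 0
  (4)(2) + (-3)(3) = -1 ≤ 0
  (4)(2) + (-3)(3) = -1 ≤ 0
and d ≥ 0, so (0, 1) + t·d stays feasible for every t ≥ 0. Along this ray z = -7a - b changes by -17 per unit t, so z → −∞.

The LP is unbounded; z can be made arbitrarily small.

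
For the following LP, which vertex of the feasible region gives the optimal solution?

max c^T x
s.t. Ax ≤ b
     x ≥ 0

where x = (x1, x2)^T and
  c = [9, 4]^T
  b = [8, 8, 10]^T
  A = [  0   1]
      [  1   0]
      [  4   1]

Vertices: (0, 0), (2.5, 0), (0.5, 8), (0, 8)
(0.5, 8) with z = 36.5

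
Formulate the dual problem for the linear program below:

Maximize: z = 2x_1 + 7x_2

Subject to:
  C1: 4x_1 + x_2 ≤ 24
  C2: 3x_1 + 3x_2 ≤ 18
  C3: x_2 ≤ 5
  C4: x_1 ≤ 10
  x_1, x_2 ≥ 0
Minimize: z = 24y1 + 18y2 + 5y3 + 10y4

Subject to:
  C1: -4y1 - 3y2 - y4 ≤ -2
  C2: -y1 - 3y2 - y3 ≤ -7
  y1, y2, y3, y4 ≥ 0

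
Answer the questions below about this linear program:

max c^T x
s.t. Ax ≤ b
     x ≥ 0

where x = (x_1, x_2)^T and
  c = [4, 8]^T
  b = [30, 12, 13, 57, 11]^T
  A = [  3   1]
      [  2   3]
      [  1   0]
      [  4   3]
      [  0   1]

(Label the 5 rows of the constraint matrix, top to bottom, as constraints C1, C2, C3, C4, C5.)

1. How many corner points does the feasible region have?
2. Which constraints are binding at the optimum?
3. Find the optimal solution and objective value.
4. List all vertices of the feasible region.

1. 3
2. C2, x_1 ≥ 0
3. x_1 = 0, x_2 = 4, z = 32
4. (0, 0), (6, 0), (0, 4)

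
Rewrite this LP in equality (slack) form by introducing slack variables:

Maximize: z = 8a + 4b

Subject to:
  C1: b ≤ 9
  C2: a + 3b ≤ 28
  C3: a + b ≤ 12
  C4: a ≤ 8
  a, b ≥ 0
max z = 8a + 4b

s.t.
  b + s1 = 9
  a + 3b + s2 = 28
  a + b + s3 = 12
  a + s4 = 8
  a, b, s1, s2, s3, s4 ≥ 0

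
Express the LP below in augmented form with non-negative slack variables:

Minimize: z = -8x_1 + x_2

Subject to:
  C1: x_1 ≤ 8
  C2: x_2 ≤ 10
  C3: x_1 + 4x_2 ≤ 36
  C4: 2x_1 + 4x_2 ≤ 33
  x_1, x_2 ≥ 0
min z = -8x_1 + x_2

s.t.
  x_1 + s1 = 8
  x_2 + s2 = 10
  x_1 + 4x_2 + s3 = 36
  2x_1 + 4x_2 + s4 = 33
  x_1, x_2, s1, s2, s3, s4 ≥ 0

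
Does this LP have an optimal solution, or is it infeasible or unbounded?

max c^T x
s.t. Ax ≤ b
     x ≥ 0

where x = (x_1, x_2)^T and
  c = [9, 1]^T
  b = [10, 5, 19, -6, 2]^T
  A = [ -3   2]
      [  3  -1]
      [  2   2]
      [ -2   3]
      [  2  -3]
One constraint requires 2x_1 - 3x_2 ≤ 2, while the constraint -2x_1 + 3x_2 ≤ -6 is equivalent to 2x_1 - 3x_2 ≥ 6. Together they would need 6 ≤ 2x_1 - 3x_2 ≤ 2, which is impossible since 6 > 2. No point satisfies all constraints.

Infeasible: no point satisfies all constraints simultaneously.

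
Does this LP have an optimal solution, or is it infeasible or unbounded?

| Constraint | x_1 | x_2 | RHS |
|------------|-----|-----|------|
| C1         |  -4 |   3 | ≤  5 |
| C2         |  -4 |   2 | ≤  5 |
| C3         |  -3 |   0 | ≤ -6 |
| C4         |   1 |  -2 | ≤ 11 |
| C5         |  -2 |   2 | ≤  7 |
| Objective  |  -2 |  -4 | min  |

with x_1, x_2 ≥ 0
Feasible point: (2, 0) satisfies every constraint, so the LP is feasible.
Direction d = (1, 1): for each constraint row a, a·d ≤ 0 —
  (-4)(1) + (3)(1) = -1 ≤ 0
  (-4)(1) + (2)(1) = -2 ≤ 0
  (-3)(1) + (0)(1) = -3 ≤ 0
  (1)(1) + (-2)(1) = -1 ≤ 0
  (-2)(1) + (2)(1) = 0 ≤ 0
and d ≥ 0, so (2, 0) + t·d stays feasible for every t ≥ 0. Along this ray z = -2x_1 - 4x_2 changes by -6 per unit t, so z → −∞.

Unbounded — the objective can decrease without bound over the feasible region.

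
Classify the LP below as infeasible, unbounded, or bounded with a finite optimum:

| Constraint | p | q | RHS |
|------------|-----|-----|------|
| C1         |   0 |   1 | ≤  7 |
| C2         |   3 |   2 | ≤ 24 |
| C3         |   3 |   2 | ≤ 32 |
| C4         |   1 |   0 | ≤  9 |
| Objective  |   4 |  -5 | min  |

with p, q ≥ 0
The point (0, 7) satisfies every constraint, so the LP is feasible; the constraints give p ≤ 9 and q ≤ 7, which with p, q ≥ 0 keep the feasible region inside a bounded box. A feasible, bounded LP attains a finite optimum at a vertex.

Feasible with finite optimum z* = -35 at (0, 7).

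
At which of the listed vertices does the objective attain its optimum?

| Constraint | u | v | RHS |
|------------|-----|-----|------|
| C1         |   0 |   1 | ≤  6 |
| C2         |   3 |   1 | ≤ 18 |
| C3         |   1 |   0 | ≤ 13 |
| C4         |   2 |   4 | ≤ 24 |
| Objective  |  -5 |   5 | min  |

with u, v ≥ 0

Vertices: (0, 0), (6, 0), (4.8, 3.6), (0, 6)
(6, 0) with z = -30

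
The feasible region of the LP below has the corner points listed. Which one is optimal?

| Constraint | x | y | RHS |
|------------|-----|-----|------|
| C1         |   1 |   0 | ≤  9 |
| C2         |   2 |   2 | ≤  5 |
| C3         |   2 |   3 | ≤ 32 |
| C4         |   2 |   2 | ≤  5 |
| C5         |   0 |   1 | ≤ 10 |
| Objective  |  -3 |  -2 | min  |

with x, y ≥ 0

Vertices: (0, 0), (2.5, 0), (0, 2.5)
Evaluating z = -3x - 2y at each vertex:
  (0, 0): z = 0
  (2.5, 0): z = -7.5
  (0, 2.5): z = -5

The smallest value is z = -7.5, attained at (2.5, 0).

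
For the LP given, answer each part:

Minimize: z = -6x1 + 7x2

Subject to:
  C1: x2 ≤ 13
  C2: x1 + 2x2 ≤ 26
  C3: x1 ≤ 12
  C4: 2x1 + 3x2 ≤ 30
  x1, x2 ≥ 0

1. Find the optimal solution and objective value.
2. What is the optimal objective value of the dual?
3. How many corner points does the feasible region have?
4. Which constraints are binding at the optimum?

1. x1 = 12, x2 = 0, z = -72
2. -72 (by strong duality, equal to the primal optimum)
3. 4
4. C3, x2 ≥ 0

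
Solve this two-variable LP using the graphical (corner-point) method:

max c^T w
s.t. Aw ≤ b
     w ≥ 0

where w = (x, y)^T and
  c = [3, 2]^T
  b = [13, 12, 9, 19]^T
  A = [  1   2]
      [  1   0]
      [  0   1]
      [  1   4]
x = 12, y = 0.5, z = 37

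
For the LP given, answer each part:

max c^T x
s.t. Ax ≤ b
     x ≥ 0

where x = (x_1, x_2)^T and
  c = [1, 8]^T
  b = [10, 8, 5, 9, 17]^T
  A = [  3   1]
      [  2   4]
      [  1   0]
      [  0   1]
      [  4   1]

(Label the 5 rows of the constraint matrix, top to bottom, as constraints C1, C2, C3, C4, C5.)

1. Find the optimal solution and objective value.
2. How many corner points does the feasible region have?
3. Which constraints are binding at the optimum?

1. x_1 = 0, x_2 = 2, z = 16
2. 4
3. C2, x_1 ≥ 0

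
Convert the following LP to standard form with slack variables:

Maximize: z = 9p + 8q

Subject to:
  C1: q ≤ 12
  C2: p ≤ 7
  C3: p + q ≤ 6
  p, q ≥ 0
max z = 9p + 8q

s.t.
  q + s1 = 12
  p + s2 = 7
  p + q + s3 = 6
  p, q, s1, s2, s3 ≥ 0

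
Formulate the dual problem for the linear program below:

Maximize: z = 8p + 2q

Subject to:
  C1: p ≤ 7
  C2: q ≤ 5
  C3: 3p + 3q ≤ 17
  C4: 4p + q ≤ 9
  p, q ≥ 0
Minimize: z = 7y1 + 5y2 + 17y3 + 9y4

Subject to:
  C1: -y1 - 3y3 - 4y4 ≤ -8
  C2: -y2 - 3y3 - y4 ≤ -2
  y1, y2, y3, y4 ≥ 0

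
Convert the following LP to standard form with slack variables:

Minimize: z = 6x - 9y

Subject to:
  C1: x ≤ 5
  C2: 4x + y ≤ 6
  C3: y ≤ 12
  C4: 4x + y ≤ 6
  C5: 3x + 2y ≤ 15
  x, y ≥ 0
min z = 6x - 9y

s.t.
  x + s1 = 5
  4x + y + s2 = 6
  y + s3 = 12
  4x + y + s4 = 6
  3x + 2y + s5 = 15
  x, y, s1, s2, s3, s4, s5 ≥ 0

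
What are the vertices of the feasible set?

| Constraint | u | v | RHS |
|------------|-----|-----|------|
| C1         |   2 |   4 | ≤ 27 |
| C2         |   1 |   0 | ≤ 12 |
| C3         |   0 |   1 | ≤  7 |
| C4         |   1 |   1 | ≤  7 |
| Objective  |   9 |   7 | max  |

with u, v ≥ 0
Each vertex is the intersection of two constraint boundaries that also satisfies all remaining constraints:
  u = 0 and v = 0 → (0, 0)
  u + v = 7 and v = 0 → (7, 0)
  2u + 4v = 27 and u + v = 7 → (0.5, 6.5)
  2u + 4v = 27 and u = 0 → (0, 6.75)

Vertices: (0, 0), (7, 0), (0.5, 6.5), (0, 6.75)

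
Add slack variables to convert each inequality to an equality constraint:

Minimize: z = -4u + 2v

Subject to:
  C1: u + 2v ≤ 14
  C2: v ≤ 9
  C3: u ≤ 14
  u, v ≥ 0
min z = -4u + 2v

s.t.
  u + 2v + s1 = 14
  v + s2 = 9
  u + s3 = 14
  u, v, s1, s2, s3 ≥ 0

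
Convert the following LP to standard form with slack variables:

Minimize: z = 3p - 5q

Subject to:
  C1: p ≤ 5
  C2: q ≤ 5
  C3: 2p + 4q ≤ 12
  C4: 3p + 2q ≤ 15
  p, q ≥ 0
min z = 3p - 5q

s.t.
  p + s1 = 5
  q + s2 = 5
  2p + 4q + s3 = 12
  3p + 2q + s4 = 15
  p, q, s1, s2, s3, s4 ≥ 0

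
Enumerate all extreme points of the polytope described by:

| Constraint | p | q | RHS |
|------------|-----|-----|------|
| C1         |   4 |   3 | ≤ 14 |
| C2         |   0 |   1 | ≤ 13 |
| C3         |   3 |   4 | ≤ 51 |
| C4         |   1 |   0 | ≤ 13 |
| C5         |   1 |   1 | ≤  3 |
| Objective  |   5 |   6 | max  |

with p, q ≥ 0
Each vertex is the intersection of two constraint boundaries that also satisfies all remaining constraints:
  p = 0 and q = 0 → (0, 0)
  p + q = 3 and q = 0 → (3, 0)
  p + q = 3 and p = 0 → (0, 3)

Vertices: (0, 0), (3, 0), (0, 3)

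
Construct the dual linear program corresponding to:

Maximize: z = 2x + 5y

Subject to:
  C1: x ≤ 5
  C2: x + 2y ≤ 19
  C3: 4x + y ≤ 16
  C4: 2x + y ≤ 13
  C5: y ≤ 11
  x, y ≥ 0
Minimize: z = 5y1 + 19y2 + 16y3 + 13y4 + 11y5

Subject to:
  C1: -y1 - y2 - 4y3 - 2y4 ≤ -2
  C2: -2y2 - y3 - y4 - y5 ≤ -5
  y1, y2, y3, y4, y5 ≥ 0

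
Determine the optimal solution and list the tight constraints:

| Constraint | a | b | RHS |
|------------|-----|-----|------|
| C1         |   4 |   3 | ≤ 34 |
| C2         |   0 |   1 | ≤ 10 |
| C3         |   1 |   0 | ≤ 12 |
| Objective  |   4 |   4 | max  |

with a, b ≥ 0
Optimal: a = 1, b = 10
Binding: C1, C2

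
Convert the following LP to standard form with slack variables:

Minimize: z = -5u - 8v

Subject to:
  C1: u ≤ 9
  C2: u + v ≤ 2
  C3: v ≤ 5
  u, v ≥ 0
min z = -5u - 8v

s.t.
  u + s1 = 9
  u + v + s2 = 2
  v + s3 = 5
  u, v, s1, s2, s3 ≥ 0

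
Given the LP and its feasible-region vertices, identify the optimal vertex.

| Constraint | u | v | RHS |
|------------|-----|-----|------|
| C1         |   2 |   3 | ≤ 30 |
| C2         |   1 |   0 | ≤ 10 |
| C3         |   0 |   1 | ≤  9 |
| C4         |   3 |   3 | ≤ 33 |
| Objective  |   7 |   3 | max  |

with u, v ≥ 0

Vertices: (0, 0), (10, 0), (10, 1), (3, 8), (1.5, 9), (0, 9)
Evaluating z = 7u + 3v at each vertex:
  (0, 0): z = 0
  (10, 0): z = 70
  (10, 1): z = 73
  (3, 8): z = 45
  (1.5, 9): z = 37.5
  (0, 9): z = 27

The largest value is z = 73, attained at (10, 1).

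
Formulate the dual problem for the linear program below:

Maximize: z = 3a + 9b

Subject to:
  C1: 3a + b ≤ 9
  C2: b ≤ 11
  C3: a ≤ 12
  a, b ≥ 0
Minimize: z = 9y1 + 11y2 + 12y3

Subject to:
  C1: -3y1 - y3 ≤ -3
  C2: -y1 - y2 ≤ -9
  y1, y2, y3 ≥ 0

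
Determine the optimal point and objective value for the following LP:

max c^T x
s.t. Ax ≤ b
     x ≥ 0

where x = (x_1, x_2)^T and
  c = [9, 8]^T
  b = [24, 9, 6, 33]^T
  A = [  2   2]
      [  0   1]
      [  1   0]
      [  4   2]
x_1 = 4.5, x_2 = 7.5, z = 100.5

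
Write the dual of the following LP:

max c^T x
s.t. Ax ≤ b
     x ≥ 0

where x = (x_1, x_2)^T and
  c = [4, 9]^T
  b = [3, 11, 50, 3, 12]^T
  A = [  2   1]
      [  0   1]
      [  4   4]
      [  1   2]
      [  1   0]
Minimize: z = 3y1 + 11y2 + 50y3 + 3y4 + 12y5

Subject to:
  C1: -2y1 - 4y3 - y4 - y5 ≤ -4
  C2: -y1 - y2 - 4y3 - 2y4 ≤ -9
  y1, y2, y3, y4, y5 ≥ 0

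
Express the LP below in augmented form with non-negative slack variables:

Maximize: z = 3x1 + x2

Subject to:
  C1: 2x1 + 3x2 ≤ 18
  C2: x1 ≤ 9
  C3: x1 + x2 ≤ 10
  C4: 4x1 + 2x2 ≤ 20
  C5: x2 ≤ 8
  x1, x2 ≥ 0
max z = 3x1 + x2

s.t.
  2x1 + 3x2 + s1 = 18
  x1 + s2 = 9
  x1 + x2 + s3 = 10
  4x1 + 2x2 + s4 = 20
  x2 + s5 = 8
  x1, x2, s1, s2, s3, s4, s5 ≥ 0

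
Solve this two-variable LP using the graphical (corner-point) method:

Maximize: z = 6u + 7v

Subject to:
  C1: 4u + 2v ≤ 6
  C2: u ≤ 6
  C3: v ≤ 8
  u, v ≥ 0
u = 0, v = 3, z = 21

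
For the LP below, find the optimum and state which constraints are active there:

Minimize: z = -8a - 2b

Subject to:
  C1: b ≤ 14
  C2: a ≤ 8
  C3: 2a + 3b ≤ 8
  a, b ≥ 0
Optimal: a = 4, b = 0
Binding: C3, b ≥ 0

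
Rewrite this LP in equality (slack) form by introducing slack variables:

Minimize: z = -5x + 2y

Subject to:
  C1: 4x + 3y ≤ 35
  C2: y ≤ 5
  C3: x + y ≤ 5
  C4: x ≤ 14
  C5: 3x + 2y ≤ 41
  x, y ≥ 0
min z = -5x + 2y

s.t.
  4x + 3y + s1 = 35
  y + s2 = 5
  x + y + s3 = 5
  x + s4 = 14
  3x + 2y + s5 = 41
  x, y, s1, s2, s3, s4, s5 ≥ 0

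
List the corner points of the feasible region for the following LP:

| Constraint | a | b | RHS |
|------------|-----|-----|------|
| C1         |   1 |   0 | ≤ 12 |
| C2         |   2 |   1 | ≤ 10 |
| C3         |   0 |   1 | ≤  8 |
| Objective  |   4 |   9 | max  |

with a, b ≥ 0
Each vertex is the intersection of two constraint boundaries that also satisfies all remaining constraints:
  a = 0 and b = 0 → (0, 0)
  2a + b = 10 and b = 0 → (5, 0)
  2a + b = 10 and b = 8 → (1, 8)
  b = 8 and a = 0 → (0, 8)

Vertices: (0, 0), (5, 0), (1, 8), (0, 8)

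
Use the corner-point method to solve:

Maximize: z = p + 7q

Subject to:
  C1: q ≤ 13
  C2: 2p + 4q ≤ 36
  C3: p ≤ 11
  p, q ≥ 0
Each vertex is the intersection of two constraint boundaries that also satisfies all remaining constraints:
  p = 0 and q = 0 → (0, 0)
  p = 11 and q = 0 → (11, 0)
  2p + 4q = 36 and p = 11 → (11, 3.5)
  2p + 4q = 36 and p = 0 → (0, 9)

Evaluating z = p + 7q at each vertex:
  (0, 0): z = 0
  (11, 0): z = 11
  (11, 3.5): z = 35.5
  (0, 9): z = 63

The maximum is at (0, 9) with z = 63.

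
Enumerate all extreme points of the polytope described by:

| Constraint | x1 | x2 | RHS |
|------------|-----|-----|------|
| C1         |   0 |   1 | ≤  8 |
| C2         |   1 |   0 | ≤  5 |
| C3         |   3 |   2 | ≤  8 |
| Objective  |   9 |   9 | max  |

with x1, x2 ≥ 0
Each vertex is the intersection of two constraint boundaries that also satisfies all remaining constraints:
  x1 = 0 and x2 = 0 → (0, 0)
  3x1 + 2x2 = 8 and x2 = 0 → (2.667, 0)
  3x1 + 2x2 = 8 and x1 = 0 → (0, 4)

Vertices: (0, 0), (2.667, 0), (0, 4)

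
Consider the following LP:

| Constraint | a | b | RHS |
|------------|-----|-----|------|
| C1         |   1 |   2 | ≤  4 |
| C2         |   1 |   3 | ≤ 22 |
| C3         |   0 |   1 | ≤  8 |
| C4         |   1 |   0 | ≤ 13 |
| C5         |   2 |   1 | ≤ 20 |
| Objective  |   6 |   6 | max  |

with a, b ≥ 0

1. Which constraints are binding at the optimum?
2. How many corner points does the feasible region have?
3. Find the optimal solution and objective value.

1. C1, b ≥ 0
2. 3
3. a = 4, b = 0, z = 24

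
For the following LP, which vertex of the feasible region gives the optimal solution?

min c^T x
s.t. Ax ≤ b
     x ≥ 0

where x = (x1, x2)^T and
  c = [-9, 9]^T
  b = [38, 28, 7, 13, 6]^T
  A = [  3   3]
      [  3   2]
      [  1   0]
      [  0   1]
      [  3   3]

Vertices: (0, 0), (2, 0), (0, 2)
(2, 0) with z = -18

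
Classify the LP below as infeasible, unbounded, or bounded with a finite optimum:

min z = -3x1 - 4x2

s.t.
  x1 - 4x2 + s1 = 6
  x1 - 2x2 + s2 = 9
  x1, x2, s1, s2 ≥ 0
Feasible point: (0, 0) satisfies every constraint, so the LP is feasible.
Direction d = (0, 1): for each constraint row a, a·d ≤ 0 —
  (1)(0) + (-4)(1) = -4 ≤ 0
  (1)(0) + (-2)(1) = -2 ≤ 0
and d ≥ 0, so (0, 0) + t·d stays feasible for every t ≥ 0. Along this ray z = -3x1 - 4x2 changes by -4 per unit t, so z → −∞.

Unbounded: there is a feasible ray along which z → −∞.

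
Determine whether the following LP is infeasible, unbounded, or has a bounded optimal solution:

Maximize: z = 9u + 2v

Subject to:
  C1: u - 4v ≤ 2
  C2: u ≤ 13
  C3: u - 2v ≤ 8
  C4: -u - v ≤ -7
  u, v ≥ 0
Feasible point: (0, 7) satisfies every constraint, so the LP is feasible.
Direction d = (0, 1): for each constraint row a, a·d ≤ 0 —
  (1)(0) + (-4)(1) = -4 ≤ 0
  (1)(0) + (0)(1) = 0 ≤ 0
  (1)(0) + (-2)(1) = -2 ≤ 0
  (-1)(0) + (-1)(1) = -1 ≤ 0
and d ≥ 0, so (0, 7) + t·d stays feasible for every t ≥ 0. Along this ray z = 9u + 2v changes by 2 per unit t, so z → +∞.

Unbounded — the objective can increase without bound over the feasible region.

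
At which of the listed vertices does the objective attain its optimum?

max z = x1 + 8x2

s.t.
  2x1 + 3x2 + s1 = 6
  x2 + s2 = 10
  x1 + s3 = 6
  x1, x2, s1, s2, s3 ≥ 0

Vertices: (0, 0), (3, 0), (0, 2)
Evaluating z = x1 + 8x2 at each vertex:
  (0, 0): z = 0
  (3, 0): z = 3
  (0, 2): z = 16

The largest value is z = 16, attained at (0, 2).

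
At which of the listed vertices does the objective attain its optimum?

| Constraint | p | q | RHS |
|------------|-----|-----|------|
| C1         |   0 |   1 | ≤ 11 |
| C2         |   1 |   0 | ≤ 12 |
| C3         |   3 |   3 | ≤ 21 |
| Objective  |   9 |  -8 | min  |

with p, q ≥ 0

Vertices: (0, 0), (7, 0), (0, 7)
(0, 7) with z = -56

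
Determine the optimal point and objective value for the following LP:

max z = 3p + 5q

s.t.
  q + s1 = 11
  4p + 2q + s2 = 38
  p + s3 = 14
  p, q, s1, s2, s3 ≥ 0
Each vertex is the intersection of two constraint boundaries that also satisfies all remaining constraints:
  p = 0 and q = 0 → (0, 0)
  4p + 2q = 38 and q = 0 → (9.5, 0)
  q = 11 and 4p + 2q = 38 → (4, 11)
  q = 11 and p = 0 → (0, 11)

Evaluating z = 3p + 5q at each vertex:
  (0, 0): z = 0
  (9.5, 0): z = 28.5
  (4, 11): z = 67
  (0, 11): z = 55

The maximum is at (4, 11) with z = 67.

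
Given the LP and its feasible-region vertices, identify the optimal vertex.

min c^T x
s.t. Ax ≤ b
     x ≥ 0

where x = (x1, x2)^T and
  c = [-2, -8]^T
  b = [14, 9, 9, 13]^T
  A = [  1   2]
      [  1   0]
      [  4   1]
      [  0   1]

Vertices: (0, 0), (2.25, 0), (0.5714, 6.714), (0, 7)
(0, 7) with z = -56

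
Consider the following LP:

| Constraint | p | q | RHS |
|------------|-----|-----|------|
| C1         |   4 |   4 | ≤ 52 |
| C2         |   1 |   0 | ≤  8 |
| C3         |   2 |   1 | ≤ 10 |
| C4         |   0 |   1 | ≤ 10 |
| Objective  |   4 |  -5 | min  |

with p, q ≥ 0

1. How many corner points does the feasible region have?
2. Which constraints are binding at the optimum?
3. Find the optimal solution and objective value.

1. 3
2. C3, C4, p ≥ 0
3. p = 0, q = 10, z = -50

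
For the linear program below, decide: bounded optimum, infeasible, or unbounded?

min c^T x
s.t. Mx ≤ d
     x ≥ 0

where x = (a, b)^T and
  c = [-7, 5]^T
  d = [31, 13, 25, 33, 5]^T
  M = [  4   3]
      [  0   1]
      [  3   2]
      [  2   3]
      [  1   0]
The point (5, 0) satisfies every constraint, so the LP is feasible; the constraints give a ≤ 5 and b ≤ 13, which with a, b ≥ 0 keep the feasible region inside a bounded box. A feasible, bounded LP attains a finite optimum at a vertex.

Feasible with finite optimum z* = -35 at (5, 0).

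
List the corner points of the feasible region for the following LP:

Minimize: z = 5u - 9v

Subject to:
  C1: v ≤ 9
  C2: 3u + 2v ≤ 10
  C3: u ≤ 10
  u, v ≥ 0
Each vertex is the intersection of two constraint boundaries that also satisfies all remaining constraints:
  u = 0 and v = 0 → (0, 0)
  3u + 2v = 10 and v = 0 → (3.333, 0)
  3u + 2v = 10 and u = 0 → (0, 5)

Vertices: (0, 0), (3.333, 0), (0, 5)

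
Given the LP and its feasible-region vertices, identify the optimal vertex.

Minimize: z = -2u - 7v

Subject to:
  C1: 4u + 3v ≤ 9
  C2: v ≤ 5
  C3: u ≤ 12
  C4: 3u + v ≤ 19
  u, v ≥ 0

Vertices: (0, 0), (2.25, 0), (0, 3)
(0, 3) with z = -21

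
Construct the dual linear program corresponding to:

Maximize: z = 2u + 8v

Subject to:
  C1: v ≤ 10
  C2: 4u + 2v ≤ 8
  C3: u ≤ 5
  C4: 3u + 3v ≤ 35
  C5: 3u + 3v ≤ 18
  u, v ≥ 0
Minimize: z = 10y1 + 8y2 + 5y3 + 35y4 + 18y5

Subject to:
  C1: -4y2 - y3 - 3y4 - 3y5 ≤ -2
  C2: -y1 - 2y2 - 3y4 - 3y5 ≤ -8
  y1, y2, y3, y4, y5 ≥ 0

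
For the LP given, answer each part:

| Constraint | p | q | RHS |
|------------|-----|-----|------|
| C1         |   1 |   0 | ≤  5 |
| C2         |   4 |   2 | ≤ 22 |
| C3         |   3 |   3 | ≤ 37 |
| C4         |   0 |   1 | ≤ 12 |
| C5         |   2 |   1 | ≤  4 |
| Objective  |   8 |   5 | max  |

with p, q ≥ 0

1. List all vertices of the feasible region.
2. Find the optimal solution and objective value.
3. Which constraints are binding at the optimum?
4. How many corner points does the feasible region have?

1. (0, 0), (2, 0), (0, 4)
2. p = 0, q = 4, z = 20
3. C5, p ≥ 0
4. 3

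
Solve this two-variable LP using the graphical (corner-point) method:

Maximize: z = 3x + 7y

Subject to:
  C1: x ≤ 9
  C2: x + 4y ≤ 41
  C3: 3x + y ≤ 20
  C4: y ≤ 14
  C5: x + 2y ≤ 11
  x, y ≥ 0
Each vertex is the intersection of two constraint boundaries that also satisfies all remaining constraints:
  x = 0 and y = 0 → (0, 0)
  3x + y = 20 and y = 0 → (6.667, 0)
  3x + y = 20 and x + 2y = 11 → (5.8, 2.6)
  x + 2y = 11 and x = 0 → (0, 5.5)

Evaluating z = 3x + 7y at each vertex:
  (0, 0): z = 0
  (6.667, 0): z = 20
  (5.8, 2.6): z = 35.6
  (0, 5.5): z = 38.5

The maximum is at (0, 5.5) with z = 38.5.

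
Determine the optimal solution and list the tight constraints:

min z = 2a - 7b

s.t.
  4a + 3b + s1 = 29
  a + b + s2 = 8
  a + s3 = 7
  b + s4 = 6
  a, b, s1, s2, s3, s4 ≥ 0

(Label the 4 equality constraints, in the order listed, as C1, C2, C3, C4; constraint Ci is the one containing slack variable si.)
Optimal: a = 0, b = 6
Binding: C4, a ≥ 0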